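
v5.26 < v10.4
True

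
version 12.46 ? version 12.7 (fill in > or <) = >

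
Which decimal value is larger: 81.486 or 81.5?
81.5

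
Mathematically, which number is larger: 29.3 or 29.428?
29.428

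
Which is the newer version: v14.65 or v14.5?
v14.65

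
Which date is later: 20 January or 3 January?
20 January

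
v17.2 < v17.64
True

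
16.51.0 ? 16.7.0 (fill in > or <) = >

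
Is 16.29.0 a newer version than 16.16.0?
Yes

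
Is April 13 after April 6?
Yes. Day 13 comes after day 6 in April — this is a date comparison, not a decimal one (the decimal 4.13 would be smaller than 4.6).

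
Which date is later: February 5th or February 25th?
February 25th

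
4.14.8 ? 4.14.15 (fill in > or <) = <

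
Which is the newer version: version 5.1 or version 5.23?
version 5.23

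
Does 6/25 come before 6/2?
No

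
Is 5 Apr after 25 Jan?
Yes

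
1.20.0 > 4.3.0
False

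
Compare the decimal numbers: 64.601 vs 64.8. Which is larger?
64.8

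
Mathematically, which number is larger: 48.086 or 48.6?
48.6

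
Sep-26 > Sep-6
True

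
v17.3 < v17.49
True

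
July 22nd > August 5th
False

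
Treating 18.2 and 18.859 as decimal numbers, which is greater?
18.859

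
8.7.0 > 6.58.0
True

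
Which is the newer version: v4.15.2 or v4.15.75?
v4.15.75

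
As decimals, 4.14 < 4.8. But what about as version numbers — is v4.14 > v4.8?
True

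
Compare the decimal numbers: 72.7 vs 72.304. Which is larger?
72.7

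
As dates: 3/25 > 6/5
False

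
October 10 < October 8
False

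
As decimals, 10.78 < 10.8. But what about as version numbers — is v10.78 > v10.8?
True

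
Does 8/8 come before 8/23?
Yes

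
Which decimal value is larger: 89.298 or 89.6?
89.6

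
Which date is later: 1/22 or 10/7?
10/7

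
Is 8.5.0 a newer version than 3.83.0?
Yes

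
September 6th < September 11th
True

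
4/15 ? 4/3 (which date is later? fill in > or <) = >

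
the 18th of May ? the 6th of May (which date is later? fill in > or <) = >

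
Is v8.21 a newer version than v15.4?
No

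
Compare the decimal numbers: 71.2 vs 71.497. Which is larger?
71.497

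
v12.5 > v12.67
False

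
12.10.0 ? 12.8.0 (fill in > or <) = >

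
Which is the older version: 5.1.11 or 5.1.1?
5.1.1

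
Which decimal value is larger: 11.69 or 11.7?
11.7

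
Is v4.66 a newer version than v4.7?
Yes. Version numbers are compared segment by segment as integers, not as decimals: minor version 66 > 7, so v4.66 > v4.7 (even though the decimal 4.66 < 4.7).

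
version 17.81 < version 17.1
False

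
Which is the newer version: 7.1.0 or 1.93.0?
7.1.0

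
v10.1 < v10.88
True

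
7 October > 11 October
False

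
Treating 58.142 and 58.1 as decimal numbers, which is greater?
58.142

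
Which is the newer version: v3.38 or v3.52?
v3.52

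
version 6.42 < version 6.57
True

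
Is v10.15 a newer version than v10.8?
Yes. Version numbers are compared segment by segment as integers, not as decimals: minor version 15 > 8, so v10.15 > v10.8 (even though the decimal 10.15 < 10.8).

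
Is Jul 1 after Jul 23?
No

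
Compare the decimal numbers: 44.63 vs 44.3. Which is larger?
44.63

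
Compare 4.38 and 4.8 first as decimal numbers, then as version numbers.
As decimals: 4.38 < 4.8. As versions: v4.38 > v4.8 (minor version 38 > 8).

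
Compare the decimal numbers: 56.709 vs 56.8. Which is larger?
56.8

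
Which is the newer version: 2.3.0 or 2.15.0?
2.15.0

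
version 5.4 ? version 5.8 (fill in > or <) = <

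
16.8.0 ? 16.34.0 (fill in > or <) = <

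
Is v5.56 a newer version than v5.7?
Yes. Version numbers are compared segment by segment as integers, not as decimals: minor version 56 > 7, so v5.56 > v5.7 (even though the decimal 5.56 < 5.7).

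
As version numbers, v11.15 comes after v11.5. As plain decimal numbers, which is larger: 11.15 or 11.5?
11.5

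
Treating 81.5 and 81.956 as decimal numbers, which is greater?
81.956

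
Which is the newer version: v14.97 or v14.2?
v14.97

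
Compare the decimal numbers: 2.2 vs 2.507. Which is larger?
2.507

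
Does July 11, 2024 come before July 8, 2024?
No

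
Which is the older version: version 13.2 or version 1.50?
version 1.50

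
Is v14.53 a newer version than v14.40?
Yes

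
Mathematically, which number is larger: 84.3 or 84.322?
84.322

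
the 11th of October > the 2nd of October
True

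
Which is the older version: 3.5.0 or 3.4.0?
3.4.0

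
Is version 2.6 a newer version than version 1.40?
Yes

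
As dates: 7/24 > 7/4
True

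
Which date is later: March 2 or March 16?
March 16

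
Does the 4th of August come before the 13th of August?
Yes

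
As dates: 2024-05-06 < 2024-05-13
True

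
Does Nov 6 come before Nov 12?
Yes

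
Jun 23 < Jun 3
False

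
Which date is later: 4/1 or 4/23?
4/23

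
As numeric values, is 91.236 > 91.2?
True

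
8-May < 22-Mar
False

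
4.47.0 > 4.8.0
True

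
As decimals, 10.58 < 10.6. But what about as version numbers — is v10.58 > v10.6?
True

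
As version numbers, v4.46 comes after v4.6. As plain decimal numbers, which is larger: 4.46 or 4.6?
4.6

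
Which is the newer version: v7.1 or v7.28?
v7.28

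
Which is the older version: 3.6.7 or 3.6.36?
3.6.7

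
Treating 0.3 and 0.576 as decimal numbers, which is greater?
0.576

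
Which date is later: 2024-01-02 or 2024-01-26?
2024-01-26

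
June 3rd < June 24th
True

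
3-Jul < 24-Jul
True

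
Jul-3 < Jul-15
True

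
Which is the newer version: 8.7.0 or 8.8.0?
8.8.0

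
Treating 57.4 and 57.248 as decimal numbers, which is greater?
57.4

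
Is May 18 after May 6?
Yes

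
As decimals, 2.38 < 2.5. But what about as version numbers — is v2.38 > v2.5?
True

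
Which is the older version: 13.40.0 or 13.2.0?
13.2.0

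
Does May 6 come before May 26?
Yes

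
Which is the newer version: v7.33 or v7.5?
v7.33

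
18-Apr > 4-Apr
True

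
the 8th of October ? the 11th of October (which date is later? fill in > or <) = <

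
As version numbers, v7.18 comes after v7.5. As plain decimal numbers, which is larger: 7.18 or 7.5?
7.5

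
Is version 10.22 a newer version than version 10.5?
Yes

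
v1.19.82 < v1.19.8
False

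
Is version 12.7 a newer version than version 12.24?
No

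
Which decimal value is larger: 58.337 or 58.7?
58.7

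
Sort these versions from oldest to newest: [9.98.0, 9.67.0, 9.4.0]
[9.4.0, 9.67.0, 9.98.0]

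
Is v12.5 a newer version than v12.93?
No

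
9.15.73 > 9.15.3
True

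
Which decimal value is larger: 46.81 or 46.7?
46.81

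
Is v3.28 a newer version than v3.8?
Yes. Version numbers are compared segment by segment as integers, not as decimals: minor version 28 > 8, so v3.28 > v3.8 (even though the decimal 3.28 < 3.8).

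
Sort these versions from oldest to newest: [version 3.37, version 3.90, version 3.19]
[version 3.19, version 3.37, version 3.90]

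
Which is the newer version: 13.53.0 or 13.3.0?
13.53.0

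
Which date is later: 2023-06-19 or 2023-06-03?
2023-06-19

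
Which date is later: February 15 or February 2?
February 15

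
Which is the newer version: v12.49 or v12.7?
v12.49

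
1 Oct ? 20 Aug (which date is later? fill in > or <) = >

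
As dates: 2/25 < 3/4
True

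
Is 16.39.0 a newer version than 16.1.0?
Yes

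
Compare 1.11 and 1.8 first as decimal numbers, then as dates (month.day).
As decimals: 1.11 < 1.8. As dates: 1/11 is later than 1/8 (day 11 > day 8).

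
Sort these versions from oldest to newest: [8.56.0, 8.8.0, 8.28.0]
[8.8.0, 8.28.0, 8.56.0]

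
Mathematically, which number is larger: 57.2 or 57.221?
57.221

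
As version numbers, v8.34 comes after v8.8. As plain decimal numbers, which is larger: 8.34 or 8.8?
8.8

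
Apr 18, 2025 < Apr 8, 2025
False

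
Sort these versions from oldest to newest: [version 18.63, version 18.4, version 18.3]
[version 18.3, version 18.4, version 18.63]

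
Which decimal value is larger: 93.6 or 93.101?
93.6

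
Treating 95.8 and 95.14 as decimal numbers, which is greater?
95.8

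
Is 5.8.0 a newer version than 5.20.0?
No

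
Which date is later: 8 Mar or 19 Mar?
19 Mar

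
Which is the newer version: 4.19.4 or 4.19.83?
4.19.83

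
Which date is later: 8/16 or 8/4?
8/16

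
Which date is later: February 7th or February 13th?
February 13th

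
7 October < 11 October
True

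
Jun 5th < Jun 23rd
True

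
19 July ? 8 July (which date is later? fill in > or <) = >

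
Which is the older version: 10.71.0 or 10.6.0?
10.6.0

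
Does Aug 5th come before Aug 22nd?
Yes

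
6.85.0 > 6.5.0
True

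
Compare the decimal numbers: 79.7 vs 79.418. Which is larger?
79.7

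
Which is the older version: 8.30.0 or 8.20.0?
8.20.0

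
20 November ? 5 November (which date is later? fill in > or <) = >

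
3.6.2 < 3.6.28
True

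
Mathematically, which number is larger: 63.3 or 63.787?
63.787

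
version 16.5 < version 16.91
True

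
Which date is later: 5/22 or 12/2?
12/2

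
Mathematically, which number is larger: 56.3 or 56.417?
56.417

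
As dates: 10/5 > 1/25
True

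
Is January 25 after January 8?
Yes. Day 25 comes after day 8 in January — this is a date comparison, not a decimal one (the decimal 1.25 would be smaller than 1.8).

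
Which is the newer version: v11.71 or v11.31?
v11.71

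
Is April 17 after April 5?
Yes. Day 17 comes after day 5 in April — this is a date comparison, not a decimal one (the decimal 4.17 would be smaller than 4.5).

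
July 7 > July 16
False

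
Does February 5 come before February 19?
Yes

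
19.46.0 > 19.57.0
False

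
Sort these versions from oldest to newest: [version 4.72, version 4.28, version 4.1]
[version 4.1, version 4.28, version 4.72]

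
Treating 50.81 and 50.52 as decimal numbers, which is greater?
50.81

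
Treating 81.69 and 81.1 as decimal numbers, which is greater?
81.69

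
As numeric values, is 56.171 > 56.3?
False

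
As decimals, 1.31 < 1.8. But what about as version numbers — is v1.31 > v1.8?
True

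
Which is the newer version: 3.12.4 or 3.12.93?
3.12.93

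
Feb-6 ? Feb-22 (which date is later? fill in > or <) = <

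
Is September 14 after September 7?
Yes. Day 14 comes after day 7 in September — this is a date comparison, not a decimal one (the decimal 9.14 would be smaller than 9.7).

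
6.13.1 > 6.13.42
False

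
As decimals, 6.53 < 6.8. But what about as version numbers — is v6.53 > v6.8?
True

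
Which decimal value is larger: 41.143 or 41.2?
41.2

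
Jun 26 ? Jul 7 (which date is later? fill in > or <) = <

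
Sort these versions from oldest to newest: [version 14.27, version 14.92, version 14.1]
[version 14.1, version 14.27, version 14.92]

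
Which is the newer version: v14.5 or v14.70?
v14.70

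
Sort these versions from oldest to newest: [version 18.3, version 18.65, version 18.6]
[version 18.3, version 18.6, version 18.65]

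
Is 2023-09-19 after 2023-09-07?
Yes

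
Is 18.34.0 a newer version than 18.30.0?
Yes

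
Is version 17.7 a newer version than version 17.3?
Yes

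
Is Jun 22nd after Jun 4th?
Yes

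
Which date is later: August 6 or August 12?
August 12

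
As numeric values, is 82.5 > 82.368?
True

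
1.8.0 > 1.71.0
False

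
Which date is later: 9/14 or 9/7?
9/14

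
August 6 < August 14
True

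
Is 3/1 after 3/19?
No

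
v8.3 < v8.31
True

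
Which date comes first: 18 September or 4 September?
4 September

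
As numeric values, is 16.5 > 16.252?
True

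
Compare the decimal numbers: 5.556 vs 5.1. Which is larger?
5.556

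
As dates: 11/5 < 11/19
True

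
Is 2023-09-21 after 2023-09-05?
Yes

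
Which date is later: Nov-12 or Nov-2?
Nov-12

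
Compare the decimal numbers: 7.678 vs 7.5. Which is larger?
7.678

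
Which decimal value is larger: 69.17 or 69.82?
69.82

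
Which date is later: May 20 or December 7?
December 7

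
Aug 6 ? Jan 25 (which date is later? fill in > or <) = >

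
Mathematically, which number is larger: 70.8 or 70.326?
70.8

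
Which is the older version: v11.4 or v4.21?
v4.21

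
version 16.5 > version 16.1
True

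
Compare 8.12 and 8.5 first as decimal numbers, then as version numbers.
As decimals: 8.12 < 8.5. As versions: v8.12 > v8.5 (minor version 12 > 5).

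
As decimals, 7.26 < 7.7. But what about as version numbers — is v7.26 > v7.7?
True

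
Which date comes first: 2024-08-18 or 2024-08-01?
2024-08-01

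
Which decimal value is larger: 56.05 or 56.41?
56.41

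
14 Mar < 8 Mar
False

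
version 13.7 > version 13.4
True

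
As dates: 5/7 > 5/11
False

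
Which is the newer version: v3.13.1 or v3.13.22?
v3.13.22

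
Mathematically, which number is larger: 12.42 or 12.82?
12.82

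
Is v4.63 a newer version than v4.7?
Yes. Version numbers are compared segment by segment as integers, not as decimals: minor version 63 > 7, so v4.63 > v4.7 (even though the decimal 4.63 < 4.7).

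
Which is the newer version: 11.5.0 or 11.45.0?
11.45.0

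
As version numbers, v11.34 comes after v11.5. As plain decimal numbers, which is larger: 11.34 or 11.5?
11.5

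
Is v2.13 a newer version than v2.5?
Yes. Version numbers are compared segment by segment as integers, not as decimals: minor version 13 > 5, so v2.13 > v2.5 (even though the decimal 2.13 < 2.5).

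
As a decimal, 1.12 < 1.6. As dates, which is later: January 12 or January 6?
January 12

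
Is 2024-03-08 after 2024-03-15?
No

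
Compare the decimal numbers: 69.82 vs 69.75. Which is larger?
69.82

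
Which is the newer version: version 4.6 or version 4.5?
version 4.6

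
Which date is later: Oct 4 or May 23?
Oct 4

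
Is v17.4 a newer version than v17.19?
No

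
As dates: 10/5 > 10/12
False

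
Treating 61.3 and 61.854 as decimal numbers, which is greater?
61.854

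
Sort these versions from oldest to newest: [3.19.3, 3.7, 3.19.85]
[3.7, 3.19.3, 3.19.85]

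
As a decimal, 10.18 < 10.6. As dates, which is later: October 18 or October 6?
October 18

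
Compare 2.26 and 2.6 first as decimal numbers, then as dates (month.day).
As decimals: 2.26 < 2.6. As dates: 2/26 is later than 2/6 (day 26 > day 6).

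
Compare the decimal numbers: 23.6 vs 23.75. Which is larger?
23.75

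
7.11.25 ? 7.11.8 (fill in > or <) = >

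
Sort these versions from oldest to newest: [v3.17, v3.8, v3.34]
[v3.8, v3.17, v3.34]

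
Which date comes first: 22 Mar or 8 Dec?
22 Mar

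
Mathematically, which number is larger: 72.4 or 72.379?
72.4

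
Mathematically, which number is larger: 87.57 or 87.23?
87.57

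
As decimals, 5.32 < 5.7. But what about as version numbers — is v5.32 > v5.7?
True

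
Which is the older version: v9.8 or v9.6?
v9.6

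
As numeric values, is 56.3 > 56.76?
False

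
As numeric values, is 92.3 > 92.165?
True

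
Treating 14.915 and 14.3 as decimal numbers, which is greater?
14.915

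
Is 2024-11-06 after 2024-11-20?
No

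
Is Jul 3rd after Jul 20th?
No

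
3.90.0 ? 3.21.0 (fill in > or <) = >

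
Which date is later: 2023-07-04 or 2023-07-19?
2023-07-19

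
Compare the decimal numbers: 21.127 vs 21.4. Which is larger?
21.4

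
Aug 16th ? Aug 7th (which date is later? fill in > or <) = >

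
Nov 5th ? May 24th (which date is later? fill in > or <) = >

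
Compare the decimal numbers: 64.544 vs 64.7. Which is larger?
64.7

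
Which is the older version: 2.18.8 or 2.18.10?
2.18.8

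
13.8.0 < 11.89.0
False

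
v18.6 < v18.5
False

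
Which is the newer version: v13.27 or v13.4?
v13.27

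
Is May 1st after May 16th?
No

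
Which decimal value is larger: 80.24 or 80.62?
80.62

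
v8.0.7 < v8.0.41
True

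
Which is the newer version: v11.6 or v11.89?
v11.89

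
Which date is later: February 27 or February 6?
February 27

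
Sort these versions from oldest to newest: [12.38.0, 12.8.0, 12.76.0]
[12.8.0, 12.38.0, 12.76.0]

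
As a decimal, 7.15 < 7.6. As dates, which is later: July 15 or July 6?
July 15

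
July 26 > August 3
False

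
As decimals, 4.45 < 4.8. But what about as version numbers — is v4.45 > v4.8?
True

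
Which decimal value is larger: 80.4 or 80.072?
80.4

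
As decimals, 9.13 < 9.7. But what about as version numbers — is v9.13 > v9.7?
True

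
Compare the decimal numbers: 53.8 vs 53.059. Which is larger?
53.8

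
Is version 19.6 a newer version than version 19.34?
No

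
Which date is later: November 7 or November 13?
November 13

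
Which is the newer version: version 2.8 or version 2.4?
version 2.8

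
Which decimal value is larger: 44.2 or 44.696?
44.696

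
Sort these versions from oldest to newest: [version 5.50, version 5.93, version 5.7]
[version 5.7, version 5.50, version 5.93]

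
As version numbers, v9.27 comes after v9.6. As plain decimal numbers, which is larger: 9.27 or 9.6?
9.6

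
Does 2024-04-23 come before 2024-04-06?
No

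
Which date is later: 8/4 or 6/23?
8/4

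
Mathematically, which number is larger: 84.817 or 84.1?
84.817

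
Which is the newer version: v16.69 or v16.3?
v16.69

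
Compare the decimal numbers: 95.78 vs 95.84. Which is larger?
95.84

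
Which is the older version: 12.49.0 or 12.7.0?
12.7.0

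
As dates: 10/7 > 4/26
True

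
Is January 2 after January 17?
No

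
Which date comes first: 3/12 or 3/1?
3/1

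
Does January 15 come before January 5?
No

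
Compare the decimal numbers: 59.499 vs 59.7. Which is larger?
59.7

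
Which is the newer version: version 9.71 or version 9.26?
version 9.71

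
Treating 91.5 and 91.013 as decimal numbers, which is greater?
91.5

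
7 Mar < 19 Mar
True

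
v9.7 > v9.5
True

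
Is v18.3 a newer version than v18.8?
No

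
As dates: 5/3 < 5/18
True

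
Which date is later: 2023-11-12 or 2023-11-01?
2023-11-12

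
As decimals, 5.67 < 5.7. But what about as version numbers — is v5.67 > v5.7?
True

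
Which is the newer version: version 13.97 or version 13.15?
version 13.97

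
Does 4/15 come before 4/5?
No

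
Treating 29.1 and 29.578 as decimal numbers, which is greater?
29.578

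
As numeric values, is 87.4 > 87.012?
True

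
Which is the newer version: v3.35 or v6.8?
v6.8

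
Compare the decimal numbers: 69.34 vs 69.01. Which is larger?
69.34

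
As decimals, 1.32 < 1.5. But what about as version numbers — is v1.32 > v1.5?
True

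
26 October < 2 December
True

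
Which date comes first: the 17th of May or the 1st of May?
the 1st of May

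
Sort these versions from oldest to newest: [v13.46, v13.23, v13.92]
[v13.23, v13.46, v13.92]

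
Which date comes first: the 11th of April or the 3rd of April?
the 3rd of April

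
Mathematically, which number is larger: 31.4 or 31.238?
31.4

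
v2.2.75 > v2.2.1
True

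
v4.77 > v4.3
True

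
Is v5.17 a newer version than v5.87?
No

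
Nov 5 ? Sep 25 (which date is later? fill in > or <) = >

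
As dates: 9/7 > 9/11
False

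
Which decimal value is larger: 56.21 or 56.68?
56.68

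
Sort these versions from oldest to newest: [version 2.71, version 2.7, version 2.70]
[version 2.7, version 2.70, version 2.71]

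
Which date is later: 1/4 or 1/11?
1/11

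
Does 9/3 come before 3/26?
No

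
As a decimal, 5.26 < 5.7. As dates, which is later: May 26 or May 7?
May 26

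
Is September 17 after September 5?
Yes. Day 17 comes after day 5 in September — this is a date comparison, not a decimal one (the decimal 9.17 would be smaller than 9.5).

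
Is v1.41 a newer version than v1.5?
Yes. Version numbers are compared segment by segment as integers, not as decimals: minor version 41 > 5, so v1.41 > v1.5 (even though the decimal 1.41 < 1.5).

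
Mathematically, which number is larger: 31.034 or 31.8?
31.8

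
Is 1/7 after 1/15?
No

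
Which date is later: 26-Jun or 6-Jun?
26-Jun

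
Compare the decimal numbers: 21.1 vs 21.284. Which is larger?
21.284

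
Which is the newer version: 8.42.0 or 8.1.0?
8.42.0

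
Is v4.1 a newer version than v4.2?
No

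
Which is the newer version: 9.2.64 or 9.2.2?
9.2.64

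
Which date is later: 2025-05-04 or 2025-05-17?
2025-05-17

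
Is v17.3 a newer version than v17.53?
No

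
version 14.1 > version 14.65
False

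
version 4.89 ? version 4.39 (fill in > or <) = >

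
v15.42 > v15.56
False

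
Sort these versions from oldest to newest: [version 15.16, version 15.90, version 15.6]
[version 15.6, version 15.16, version 15.90]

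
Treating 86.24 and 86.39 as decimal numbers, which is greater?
86.39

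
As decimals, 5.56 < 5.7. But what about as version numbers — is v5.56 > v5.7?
True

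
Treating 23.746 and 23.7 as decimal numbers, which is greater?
23.746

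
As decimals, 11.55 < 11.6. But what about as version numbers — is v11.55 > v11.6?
True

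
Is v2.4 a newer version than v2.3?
Yes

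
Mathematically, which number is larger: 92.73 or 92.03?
92.73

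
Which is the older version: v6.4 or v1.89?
v1.89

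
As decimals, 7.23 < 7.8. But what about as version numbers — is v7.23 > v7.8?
True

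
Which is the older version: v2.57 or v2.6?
v2.6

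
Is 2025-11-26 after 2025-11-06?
Yes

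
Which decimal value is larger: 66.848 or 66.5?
66.848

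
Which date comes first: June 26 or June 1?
June 1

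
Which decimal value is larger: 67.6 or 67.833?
67.833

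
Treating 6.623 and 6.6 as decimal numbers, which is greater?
6.623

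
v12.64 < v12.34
False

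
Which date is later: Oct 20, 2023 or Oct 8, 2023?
Oct 20, 2023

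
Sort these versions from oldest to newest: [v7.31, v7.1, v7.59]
[v7.1, v7.31, v7.59]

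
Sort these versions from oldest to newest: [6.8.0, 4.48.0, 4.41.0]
[4.41.0, 4.48.0, 6.8.0]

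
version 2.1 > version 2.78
False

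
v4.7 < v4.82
True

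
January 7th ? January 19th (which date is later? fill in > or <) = <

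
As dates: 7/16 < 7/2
False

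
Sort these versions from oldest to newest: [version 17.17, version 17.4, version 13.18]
[version 13.18, version 17.4, version 17.17]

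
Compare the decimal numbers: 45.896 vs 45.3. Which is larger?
45.896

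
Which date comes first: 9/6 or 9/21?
9/6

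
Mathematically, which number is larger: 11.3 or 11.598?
11.598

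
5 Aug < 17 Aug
True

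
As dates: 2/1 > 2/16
False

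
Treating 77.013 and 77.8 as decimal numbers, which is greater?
77.8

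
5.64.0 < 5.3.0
False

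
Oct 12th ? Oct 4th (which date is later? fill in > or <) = >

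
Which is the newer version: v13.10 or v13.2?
v13.10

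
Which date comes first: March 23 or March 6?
March 6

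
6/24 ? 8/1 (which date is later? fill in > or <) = <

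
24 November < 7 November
False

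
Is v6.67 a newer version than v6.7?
Yes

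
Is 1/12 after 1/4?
Yes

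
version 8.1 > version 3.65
True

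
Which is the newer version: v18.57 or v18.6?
v18.57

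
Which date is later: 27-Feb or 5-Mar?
5-Mar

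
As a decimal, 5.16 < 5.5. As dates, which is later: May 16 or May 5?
May 16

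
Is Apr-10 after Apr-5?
Yes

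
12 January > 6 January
True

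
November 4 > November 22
False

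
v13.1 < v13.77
True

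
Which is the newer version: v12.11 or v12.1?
v12.11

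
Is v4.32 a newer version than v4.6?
Yes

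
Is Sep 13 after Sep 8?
Yes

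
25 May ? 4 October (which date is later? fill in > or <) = <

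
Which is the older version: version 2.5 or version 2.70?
version 2.5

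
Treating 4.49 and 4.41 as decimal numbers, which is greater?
4.49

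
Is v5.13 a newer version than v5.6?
Yes. Version numbers are compared segment by segment as integers, not as decimals: minor version 13 > 6, so v5.13 > v5.6 (even though the decimal 5.13 < 5.6).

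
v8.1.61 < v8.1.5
False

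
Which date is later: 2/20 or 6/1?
6/1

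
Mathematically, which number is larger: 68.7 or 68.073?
68.7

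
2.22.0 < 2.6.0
False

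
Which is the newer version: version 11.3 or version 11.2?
version 11.3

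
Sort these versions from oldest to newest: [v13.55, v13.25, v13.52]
[v13.25, v13.52, v13.55]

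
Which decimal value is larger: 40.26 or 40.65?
40.65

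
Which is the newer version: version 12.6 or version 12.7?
version 12.7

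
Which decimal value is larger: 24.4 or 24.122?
24.4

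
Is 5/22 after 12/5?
No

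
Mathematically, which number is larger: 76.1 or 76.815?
76.815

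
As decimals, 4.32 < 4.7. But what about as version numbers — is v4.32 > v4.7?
True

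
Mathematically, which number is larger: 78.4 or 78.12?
78.4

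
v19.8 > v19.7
True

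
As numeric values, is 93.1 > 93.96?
False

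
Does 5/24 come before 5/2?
No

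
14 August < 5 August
False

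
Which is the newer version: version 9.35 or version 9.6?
version 9.35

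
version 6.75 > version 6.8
True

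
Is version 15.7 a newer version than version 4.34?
Yes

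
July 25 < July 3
False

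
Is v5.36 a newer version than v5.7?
Yes. Version numbers are compared segment by segment as integers, not as decimals: minor version 36 > 7, so v5.36 > v5.7 (even though the decimal 5.36 < 5.7).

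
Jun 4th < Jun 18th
True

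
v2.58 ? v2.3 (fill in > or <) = >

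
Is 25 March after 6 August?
No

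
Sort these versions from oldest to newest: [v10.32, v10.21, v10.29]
[v10.21, v10.29, v10.32]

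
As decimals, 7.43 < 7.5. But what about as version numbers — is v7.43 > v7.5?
True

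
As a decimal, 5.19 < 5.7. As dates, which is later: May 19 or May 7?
May 19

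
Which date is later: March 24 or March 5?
March 24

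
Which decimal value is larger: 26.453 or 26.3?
26.453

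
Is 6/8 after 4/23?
Yes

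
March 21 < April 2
True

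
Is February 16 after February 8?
Yes. Day 16 comes after day 8 in February — this is a date comparison, not a decimal one (the decimal 2.16 would be smaller than 2.8).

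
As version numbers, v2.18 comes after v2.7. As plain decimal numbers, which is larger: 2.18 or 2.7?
2.7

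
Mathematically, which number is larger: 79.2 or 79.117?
79.2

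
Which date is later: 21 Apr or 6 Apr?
21 Apr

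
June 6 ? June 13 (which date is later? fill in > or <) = <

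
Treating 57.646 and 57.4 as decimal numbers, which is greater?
57.646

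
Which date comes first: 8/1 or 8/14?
8/1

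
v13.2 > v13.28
False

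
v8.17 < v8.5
False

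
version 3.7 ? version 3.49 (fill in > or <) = <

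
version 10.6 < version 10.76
True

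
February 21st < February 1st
False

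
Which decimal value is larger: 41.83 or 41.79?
41.83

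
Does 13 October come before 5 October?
No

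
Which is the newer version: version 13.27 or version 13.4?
version 13.27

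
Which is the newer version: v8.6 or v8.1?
v8.6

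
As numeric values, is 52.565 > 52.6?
False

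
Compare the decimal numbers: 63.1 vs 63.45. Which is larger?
63.45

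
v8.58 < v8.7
False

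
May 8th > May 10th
False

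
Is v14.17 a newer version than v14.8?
Yes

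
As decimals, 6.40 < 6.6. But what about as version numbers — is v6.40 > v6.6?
True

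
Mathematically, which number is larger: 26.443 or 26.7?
26.7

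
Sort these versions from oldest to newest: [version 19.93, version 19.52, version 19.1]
[version 19.1, version 19.52, version 19.93]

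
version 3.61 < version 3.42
False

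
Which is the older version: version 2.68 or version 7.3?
version 2.68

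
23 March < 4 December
True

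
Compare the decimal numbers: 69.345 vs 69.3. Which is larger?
69.345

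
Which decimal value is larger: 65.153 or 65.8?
65.8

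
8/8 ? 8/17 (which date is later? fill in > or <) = <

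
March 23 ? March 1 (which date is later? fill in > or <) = >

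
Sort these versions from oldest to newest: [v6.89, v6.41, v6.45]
[v6.41, v6.45, v6.89]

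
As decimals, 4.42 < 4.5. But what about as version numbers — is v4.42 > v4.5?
True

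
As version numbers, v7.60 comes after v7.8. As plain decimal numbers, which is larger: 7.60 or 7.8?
7.8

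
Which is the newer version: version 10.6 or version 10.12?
version 10.12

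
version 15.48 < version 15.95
True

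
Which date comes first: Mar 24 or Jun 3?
Mar 24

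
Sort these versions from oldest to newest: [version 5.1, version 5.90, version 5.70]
[version 5.1, version 5.70, version 5.90]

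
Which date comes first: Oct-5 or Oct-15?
Oct-5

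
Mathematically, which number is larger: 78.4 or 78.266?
78.4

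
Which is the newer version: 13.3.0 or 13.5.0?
13.5.0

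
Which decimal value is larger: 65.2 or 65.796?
65.796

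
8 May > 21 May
False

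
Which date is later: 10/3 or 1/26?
10/3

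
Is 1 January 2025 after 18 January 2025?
No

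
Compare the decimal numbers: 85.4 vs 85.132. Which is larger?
85.4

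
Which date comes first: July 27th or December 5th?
July 27th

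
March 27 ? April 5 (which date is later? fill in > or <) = <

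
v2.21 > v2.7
True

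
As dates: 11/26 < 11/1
False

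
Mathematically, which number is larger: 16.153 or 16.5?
16.5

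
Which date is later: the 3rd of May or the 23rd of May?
the 23rd of May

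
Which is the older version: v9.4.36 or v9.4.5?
v9.4.5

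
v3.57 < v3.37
False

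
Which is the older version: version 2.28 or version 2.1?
version 2.1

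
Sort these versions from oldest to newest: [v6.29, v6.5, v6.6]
[v6.5, v6.6, v6.29]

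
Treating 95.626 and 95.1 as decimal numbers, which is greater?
95.626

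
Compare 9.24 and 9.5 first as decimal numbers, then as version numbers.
As decimals: 9.24 < 9.5. As versions: v9.24 > v9.5 (minor version 24 > 5).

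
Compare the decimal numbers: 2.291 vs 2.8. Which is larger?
2.8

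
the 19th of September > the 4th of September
True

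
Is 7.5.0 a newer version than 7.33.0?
No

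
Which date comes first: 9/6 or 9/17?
9/6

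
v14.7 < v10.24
False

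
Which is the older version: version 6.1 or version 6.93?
version 6.1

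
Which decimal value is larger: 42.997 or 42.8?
42.997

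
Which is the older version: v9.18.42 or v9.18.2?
v9.18.2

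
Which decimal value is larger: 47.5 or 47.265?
47.5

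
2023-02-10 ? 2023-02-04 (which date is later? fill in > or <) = >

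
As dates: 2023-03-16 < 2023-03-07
False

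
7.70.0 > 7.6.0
True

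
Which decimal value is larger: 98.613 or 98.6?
98.613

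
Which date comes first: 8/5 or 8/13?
8/5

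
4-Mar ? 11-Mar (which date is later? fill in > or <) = <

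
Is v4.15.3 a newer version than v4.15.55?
No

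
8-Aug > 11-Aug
False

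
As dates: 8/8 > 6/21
True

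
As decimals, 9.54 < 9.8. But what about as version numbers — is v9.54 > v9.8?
True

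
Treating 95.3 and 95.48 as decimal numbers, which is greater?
95.48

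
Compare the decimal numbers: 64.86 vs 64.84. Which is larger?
64.86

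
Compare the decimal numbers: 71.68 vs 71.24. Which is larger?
71.68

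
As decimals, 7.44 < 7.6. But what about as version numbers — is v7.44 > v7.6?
True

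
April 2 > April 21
False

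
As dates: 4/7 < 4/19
True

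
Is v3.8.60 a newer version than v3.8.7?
Yes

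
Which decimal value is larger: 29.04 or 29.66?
29.66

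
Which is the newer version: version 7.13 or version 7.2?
version 7.13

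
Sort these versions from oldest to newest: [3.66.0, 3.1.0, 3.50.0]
[3.1.0, 3.50.0, 3.66.0]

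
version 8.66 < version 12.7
True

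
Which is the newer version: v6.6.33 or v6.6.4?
v6.6.33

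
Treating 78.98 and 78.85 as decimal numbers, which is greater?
78.98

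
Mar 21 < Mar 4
False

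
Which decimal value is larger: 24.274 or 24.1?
24.274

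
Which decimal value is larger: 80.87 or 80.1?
80.87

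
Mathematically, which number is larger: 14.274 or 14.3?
14.3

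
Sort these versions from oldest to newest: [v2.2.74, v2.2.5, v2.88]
[v2.2.5, v2.2.74, v2.88]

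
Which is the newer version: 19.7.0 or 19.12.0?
19.12.0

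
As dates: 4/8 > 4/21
False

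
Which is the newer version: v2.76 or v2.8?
v2.76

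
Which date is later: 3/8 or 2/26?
3/8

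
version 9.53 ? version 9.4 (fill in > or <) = >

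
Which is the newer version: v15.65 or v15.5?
v15.65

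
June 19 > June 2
True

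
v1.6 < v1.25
True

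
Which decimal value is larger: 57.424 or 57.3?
57.424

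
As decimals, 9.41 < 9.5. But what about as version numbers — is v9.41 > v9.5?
True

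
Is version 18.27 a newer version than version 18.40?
No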